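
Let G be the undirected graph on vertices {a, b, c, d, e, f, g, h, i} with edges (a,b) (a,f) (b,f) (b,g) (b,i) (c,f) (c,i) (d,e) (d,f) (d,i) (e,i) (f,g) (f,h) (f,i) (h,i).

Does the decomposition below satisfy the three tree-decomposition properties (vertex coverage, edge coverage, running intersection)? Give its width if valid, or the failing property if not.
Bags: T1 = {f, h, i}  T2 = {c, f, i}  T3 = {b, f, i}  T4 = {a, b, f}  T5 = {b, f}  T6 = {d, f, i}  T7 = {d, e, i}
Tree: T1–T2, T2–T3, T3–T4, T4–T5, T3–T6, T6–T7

A tree decomposition must satisfy three properties: every vertex lies in some bag; for every edge, both endpoints lie together in some bag; and for every vertex, the bags containing it form a connected subtree. Here vertex g appears in no bag, so the decomposition is invalid.

No — vertex g appears in no bag.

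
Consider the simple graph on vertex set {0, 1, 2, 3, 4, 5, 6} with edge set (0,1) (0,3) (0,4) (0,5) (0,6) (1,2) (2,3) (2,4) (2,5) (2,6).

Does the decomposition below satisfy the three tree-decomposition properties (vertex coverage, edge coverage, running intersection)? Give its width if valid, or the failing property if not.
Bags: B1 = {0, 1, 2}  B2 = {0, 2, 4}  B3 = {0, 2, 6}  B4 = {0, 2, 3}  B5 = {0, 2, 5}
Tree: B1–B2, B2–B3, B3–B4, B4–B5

Yes; width 2.

Vertex coverage: the bags together contain {0, 1, 2, 3, 4, 5, 6}, the full vertex set. Edge coverage: each edge of G has both endpoints in at least one bag. Running intersection: for every vertex, the bags containing it form a connected subtree. All three properties hold, so this is a valid tree decomposition of width max|bag| − 1 = 2, and hence tw(G) ≤ 2.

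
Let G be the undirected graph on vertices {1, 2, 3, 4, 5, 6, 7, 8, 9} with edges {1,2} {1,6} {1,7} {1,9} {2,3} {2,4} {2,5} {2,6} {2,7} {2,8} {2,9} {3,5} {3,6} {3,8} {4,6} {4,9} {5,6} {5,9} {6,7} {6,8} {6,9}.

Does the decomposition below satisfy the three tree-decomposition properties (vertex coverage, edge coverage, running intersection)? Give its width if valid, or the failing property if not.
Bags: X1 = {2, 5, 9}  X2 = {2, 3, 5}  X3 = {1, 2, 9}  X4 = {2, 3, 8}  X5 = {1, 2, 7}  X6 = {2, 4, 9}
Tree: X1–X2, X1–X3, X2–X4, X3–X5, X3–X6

A tree decomposition must satisfy three properties: every vertex lies in some bag; for every edge, both endpoints lie together in some bag; and for every vertex, the bags containing it form a connected subtree. Here vertex 6 appears in no bag, so the decomposition is invalid.

No — vertex 6 appears in no bag.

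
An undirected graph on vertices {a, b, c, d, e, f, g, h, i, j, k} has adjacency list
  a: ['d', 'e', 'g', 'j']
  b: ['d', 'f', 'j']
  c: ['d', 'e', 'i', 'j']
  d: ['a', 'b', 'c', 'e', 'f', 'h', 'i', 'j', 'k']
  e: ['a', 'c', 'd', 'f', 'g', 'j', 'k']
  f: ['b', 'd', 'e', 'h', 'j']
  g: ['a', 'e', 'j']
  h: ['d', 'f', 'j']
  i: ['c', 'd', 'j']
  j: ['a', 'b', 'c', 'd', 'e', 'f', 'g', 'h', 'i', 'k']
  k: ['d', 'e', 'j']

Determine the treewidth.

A width-3 tree decomposition is:
Bags: B1 = {c, d, e, j}  B2 = {d, e, j, k}  B3 = {c, d, i, j}  B4 = {d, e, f, j}  B5 = {a, d, e, j}  B6 = {b, d, f, j}  B7 = {a, e, g, j}  B8 = {d, f, h, j}
Tree: B1–B2, B1–B3, B1–B4, B2–B5, B4–B6, B5–B7, B4–B8
The largest bag has 4 vertices, giving width 3; this decomposition certifies tw(G) ≤ 3. Conversely, {d, e, f, j} is a clique of size 4, and the vertices of any clique must share a bag in every tree decomposition; so some bag has ≥ 4 vertices and tw(G) ≥ 3. Hence tw(G) = 3 exactly.

3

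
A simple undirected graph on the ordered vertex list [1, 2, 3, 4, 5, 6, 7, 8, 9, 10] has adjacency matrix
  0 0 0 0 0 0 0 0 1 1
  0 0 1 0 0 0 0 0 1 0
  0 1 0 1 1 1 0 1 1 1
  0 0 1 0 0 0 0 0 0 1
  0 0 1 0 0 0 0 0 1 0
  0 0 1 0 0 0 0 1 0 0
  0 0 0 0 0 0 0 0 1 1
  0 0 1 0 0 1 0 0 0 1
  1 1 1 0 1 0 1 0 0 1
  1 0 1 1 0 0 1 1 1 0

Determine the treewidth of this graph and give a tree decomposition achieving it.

Treewidth 2.
One optimal decomposition is:
Bags: B1 = {3, 9, 10}  B2 = {7, 9, 10}  B3 = {3, 8, 10}  B4 = {3, 5, 9}  B5 = {3, 4, 10}  B6 = {1, 9, 10}  B7 = {2, 3, 9}  B8 = {3, 6, 8}
Tree: B1–B2, B1–B3, B1–B4, B3–B5, B1–B6, B4–B7, B3–B8

Each bag holds 3 vertices, so the decomposition has width 2, which upper-bounds the treewidth. Conversely, {1, 9, 10} is a clique of size 3, and the vertices of any clique must share a bag in every tree decomposition; so some bag has ≥ 3 vertices and tw(G) ≥ 2. The upper and lower bounds meet at 2, so that is the treewidth.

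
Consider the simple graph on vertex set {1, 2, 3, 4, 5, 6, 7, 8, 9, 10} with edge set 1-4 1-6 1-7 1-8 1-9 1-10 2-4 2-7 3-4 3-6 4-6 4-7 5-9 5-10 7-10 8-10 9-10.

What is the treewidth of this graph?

A width-2 tree decomposition is:
Bags: B1 = {1, 7, 10}  B2 = {1, 4, 7}  B3 = {1, 4, 6}  B4 = {1, 9, 10}  B5 = {2, 4, 7}  B6 = {1, 8, 10}  B7 = {3, 4, 6}  B8 = {5, 9, 10}
Tree: B1–B2, B2–B3, B1–B4, B2–B5, B4–B6, B3–B7, B4–B8
Each bag holds 3 vertices, so the decomposition has width 2, which upper-bounds the treewidth. For the lower bound, the 3 vertices {1, 8, 10} are pairwise adjacent, and any tree decomposition puts a clique entirely inside one bag — forcing width ≥ 2. Combining the bounds, tw(G) = 2.

2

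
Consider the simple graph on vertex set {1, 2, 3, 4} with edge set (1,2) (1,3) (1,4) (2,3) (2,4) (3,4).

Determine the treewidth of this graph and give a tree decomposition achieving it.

A single bag containing all 4 vertices is trivially a valid decomposition of width 3. Conversely, {1, 2, 3, 4} is a clique of size 4, and the vertices of any clique must share a bag in every tree decomposition; so some bag has ≥ 4 vertices and tw(G) ≥ 3. Combining the bounds, tw(G) = 3.

Treewidth 3.
One optimal decomposition is:
Bags: B1 = {1, 2, 3, 4}
Tree: (single bag)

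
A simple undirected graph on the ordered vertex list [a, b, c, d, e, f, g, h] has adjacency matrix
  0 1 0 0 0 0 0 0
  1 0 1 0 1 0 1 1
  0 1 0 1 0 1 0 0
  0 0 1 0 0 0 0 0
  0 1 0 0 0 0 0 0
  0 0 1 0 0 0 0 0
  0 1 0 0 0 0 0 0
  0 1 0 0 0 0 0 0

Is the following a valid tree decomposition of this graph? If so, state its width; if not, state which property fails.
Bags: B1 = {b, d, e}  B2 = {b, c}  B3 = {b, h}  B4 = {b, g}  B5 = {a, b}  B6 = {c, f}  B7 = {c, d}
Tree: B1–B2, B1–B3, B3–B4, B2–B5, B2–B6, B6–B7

No — bags containing vertex d are not connected in the tree.

A tree decomposition must satisfy three properties: every vertex lies in some bag; for every edge, both endpoints lie together in some bag; and for every vertex, the bags containing it form a connected subtree. Here bags containing vertex d are not connected in the tree, so the decomposition is invalid.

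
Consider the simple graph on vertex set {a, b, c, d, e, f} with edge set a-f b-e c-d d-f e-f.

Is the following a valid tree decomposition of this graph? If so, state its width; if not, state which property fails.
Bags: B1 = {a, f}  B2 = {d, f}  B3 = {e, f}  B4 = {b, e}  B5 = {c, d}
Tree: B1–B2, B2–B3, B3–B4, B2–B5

Yes; width 1.

Vertex coverage: the bags together contain {a, b, c, d, e, f}, the full vertex set. Edge coverage: each edge of G has both endpoints in at least one bag. Running intersection: for every vertex, the bags containing it form a connected subtree. All three properties hold, so this is a valid tree decomposition of width max|bag| − 1 = 1, and hence tw(G) ≤ 1.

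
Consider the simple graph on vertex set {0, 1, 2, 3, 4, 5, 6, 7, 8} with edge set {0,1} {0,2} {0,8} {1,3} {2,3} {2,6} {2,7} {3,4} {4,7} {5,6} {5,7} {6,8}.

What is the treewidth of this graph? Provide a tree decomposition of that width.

The largest bag has 4 vertices, giving width 3; this decomposition certifies tw(G) ≤ 3. For the lower bound: the 4 vertex sets {4,5,7}, {6}, {2}, {0,1,3,8} are disjoint, each induces a connected subgraph, and every pair is joined by at least one edge of G. Contracting each set to a single vertex therefore yields K_{4} as a minor, and since treewidth is minor-monotone, tw(G) ≥ tw(K_{4}) = 3. Combining the bounds, tw(G) = 3.

Treewidth 3.
One optimal decomposition is:
Bags: B1 = {4, 5, 6, 7}  B2 = {2, 4, 6, 7}  B3 = {2, 3, 4, 6}  B4 = {2, 3, 6, 8}  B5 = {0, 2, 3, 8}  B6 = {0, 1, 3, 8}
Tree: B1–B2, B2–B3, B3–B4, B4–B5, B5–B6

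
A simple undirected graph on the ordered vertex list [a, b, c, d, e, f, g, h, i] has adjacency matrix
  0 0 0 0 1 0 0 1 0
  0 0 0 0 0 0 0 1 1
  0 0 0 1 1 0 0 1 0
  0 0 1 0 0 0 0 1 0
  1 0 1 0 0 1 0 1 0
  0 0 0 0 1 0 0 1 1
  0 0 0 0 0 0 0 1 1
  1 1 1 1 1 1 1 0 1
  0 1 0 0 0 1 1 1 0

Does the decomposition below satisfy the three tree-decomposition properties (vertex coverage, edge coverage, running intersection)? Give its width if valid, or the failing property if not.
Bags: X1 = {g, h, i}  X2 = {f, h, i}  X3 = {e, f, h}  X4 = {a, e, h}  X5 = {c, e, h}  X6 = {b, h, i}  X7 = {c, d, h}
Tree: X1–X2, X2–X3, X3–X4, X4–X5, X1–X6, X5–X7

Yes; width 2.

Every vertex of G appears in some bag (union = {a, b, c, d, e, f, g, h, i}); every edge is covered by a bag; and for each vertex v the set of bags containing v is connected in the bag tree. The decomposition is therefore valid. The largest bag has 3 vertices, so the width is 2.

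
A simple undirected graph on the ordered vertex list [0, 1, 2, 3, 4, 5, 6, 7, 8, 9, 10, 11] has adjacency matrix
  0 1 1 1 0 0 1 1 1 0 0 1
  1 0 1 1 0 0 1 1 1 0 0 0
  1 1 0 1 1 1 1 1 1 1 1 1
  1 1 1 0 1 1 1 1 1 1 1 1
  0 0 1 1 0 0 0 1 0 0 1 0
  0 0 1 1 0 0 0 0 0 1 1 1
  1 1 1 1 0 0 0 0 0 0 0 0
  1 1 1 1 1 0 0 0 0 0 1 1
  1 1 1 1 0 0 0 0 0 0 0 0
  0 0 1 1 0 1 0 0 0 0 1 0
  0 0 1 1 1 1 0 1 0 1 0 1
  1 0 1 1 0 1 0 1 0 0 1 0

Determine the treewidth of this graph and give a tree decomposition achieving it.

The largest bag has 5 vertices, giving width 4; this decomposition certifies tw(G) ≤ 4. For the lower bound, the 5 vertices {0, 1, 2, 3, 8} are pairwise adjacent, and any tree decomposition puts a clique entirely inside one bag — forcing width ≥ 4. The upper and lower bounds meet at 4, so that is the treewidth.

Treewidth 4.
One optimal decomposition is:
Bags: B1 = {0, 1, 2, 3, 6}  B2 = {0, 1, 2, 3, 7}  B3 = {0, 2, 3, 7, 11}  B4 = {0, 1, 2, 3, 8}  B5 = {2, 3, 7, 10, 11}  B6 = {2, 3, 5, 10, 11}  B7 = {2, 3, 5, 9, 10}  B8 = {2, 3, 4, 7, 10}
Tree: B1–B2, B2–B3, B2–B4, B3–B5, B5–B6, B6–B7, B5–B8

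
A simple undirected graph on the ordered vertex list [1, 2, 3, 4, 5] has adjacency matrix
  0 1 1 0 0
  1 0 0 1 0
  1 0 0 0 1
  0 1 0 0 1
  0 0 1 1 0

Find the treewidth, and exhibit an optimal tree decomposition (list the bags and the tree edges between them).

Treewidth 2.
One optimal decomposition is:
Bags: B1 = {3, 4, 5}  B2 = {1, 3, 4}  B3 = {1, 2, 4}
Tree: B1–B2, B2–B3

Each bag holds 3 vertices, so the decomposition has width 2, which upper-bounds the treewidth. For the lower bound, G contains the cycle 4–5–3–1–2–4, so G is not a forest; only forests have treewidth ≤ 1, hence tw(G) ≥ 2. Hence tw(G) = 2 exactly.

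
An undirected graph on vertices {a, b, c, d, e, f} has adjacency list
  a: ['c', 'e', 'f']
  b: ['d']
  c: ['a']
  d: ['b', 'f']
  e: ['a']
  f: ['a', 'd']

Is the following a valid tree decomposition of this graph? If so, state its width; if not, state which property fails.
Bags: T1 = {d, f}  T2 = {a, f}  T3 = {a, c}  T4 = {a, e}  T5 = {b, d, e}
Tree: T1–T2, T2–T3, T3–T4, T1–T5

No — bags containing vertex e are not connected in the tree.

A tree decomposition must satisfy three properties: every vertex lies in some bag; for every edge, both endpoints lie together in some bag; and for every vertex, the bags containing it form a connected subtree. Here bags containing vertex e are not connected in the tree, so the decomposition is invalid.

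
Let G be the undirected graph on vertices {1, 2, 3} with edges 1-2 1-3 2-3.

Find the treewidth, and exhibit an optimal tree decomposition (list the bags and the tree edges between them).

With just one bag of size 3, the width is 3 − 1 = 2, so tw(G) ≤ 2. Conversely, {1, 2, 3} is a clique of size 3, and the vertices of any clique must share a bag in every tree decomposition; so some bag has ≥ 3 vertices and tw(G) ≥ 2. The upper and lower bounds meet at 2, so that is the treewidth.

Treewidth 2.
Bags: B1 = {1, 2, 3}
Tree: (single bag)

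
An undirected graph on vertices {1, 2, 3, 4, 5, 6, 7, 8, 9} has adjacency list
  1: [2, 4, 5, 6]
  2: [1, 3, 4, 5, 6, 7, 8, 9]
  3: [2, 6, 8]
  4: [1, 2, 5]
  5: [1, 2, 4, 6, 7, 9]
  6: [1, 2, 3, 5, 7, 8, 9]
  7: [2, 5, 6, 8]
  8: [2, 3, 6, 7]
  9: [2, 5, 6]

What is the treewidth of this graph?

3

A width-3 tree decomposition is:
Bags: B1 = {2, 5, 6, 7}  B2 = {1, 2, 5, 6}  B3 = {2, 6, 7, 8}  B4 = {2, 3, 6, 8}  B5 = {2, 5, 6, 9}  B6 = {1, 2, 4, 5}
Tree: B1–B2, B1–B3, B3–B4, B1–B5, B2–B6
Every bag has size at most 4, so the width is 4 − 1 = 3 and tw(G) ≤ 3. Conversely, {1, 2, 4, 5} is a clique of size 4, and the vertices of any clique must share a bag in every tree decomposition; so some bag has ≥ 4 vertices and tw(G) ≥ 3. Hence tw(G) = 3 exactly.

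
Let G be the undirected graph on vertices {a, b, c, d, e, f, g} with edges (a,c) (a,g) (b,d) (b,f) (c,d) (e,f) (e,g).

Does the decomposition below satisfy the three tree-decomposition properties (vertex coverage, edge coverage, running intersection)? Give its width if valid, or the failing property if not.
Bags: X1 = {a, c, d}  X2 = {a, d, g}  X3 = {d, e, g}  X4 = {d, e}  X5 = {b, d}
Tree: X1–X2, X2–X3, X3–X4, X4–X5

A tree decomposition must satisfy three properties: every vertex lies in some bag; for every edge, both endpoints lie together in some bag; and for every vertex, the bags containing it form a connected subtree. Here vertex f appears in no bag, so the decomposition is invalid.

No — vertex f appears in no bag.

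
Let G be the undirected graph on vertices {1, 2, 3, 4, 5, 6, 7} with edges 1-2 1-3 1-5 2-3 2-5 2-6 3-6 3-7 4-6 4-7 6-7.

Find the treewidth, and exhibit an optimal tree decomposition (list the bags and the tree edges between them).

Every bag has size at most 3, so the width is 3 − 1 = 2 and tw(G) ≤ 2. On the other hand G contains the 3-clique {1, 2, 3}. A clique must lie in a single bag of any decomposition, so no decomposition can have width below 2. Therefore the treewidth is 2.

Treewidth 2.
One optimal decomposition is:
Bags: B1 = {2, 3, 6}  B2 = {3, 6, 7}  B3 = {4, 6, 7}  B4 = {1, 2, 3}  B5 = {1, 2, 5}
Tree: B1–B2, B2–B3, B1–B4, B4–B5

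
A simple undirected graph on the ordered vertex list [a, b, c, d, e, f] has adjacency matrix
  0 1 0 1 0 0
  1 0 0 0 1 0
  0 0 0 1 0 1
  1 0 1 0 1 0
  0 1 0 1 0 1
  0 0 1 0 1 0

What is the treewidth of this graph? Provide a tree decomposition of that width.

Treewidth 2.
One optimal decomposition is:
Bags: B1 = {a, b, e}  B2 = {a, d, e}  B3 = {d, e, f}  B4 = {c, d, f}
Tree: B1–B2, B2–B3, B3–B4

The largest bag has 3 vertices, giving width 2; this decomposition certifies tw(G) ≤ 2. The edges b–a–d–e–b form a cycle, so G is not a tree and its treewidth is at least 2. Combining the bounds, tw(G) = 2.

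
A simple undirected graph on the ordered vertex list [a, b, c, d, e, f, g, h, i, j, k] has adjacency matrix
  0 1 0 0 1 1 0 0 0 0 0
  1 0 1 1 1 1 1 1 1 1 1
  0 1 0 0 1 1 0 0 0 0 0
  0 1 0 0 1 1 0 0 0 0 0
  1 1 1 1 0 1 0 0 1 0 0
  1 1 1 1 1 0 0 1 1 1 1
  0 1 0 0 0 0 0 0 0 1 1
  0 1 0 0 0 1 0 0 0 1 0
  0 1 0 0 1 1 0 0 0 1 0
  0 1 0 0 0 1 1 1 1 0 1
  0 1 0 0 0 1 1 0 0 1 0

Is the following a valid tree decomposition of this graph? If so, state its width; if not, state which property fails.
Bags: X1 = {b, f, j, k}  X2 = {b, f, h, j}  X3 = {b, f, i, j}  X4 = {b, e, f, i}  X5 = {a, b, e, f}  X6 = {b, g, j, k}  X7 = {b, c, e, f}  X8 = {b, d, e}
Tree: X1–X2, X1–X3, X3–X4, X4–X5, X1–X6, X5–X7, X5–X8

A tree decomposition must satisfy three properties: every vertex lies in some bag; for every edge, both endpoints lie together in some bag; and for every vertex, the bags containing it form a connected subtree. Here edge (f,d) lies in no bag, so the decomposition is invalid.

No — edge (f,d) lies in no bag.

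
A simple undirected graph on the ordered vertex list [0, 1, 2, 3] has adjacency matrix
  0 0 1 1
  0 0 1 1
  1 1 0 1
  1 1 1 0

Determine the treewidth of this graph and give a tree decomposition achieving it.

The largest bag has 3 vertices, giving width 2; this decomposition certifies tw(G) ≤ 2. On the other hand G contains the 3-clique {0, 2, 3}. A clique must lie in a single bag of any decomposition, so no decomposition can have width below 2. Hence tw(G) = 2 exactly.

Treewidth 2.
One such decomposition:
Bags: B1 = {0, 2, 3}  B2 = {1, 2, 3}
Tree: B1–B2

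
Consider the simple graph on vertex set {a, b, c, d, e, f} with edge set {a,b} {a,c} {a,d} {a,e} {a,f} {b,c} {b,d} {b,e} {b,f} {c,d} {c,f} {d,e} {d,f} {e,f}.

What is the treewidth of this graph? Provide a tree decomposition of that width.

Treewidth 4.
One such decomposition:
Bags: B1 = {a, b, c, d, f}  B2 = {a, b, d, e, f}
Tree: B1–B2

Every bag has size at most 5, so the width is 5 − 1 = 4 and tw(G) ≤ 4. On the other hand G contains the 5-clique {a, b, d, e, f}. A clique must lie in a single bag of any decomposition, so no decomposition can have width below 4. Combining the bounds, tw(G) = 4.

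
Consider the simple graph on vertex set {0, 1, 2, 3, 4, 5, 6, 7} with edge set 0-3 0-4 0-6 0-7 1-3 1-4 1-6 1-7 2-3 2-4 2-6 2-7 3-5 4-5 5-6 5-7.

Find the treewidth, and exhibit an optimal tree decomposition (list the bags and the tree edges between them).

Treewidth 4.
One such decomposition:
Bags: B1 = {3, 4, 5, 6, 7}  B2 = {0, 3, 4, 6, 7}  B3 = {1, 3, 4, 6, 7}  B4 = {2, 3, 4, 6, 7}
Tree: B1–B2, B2–B3, B3–B4

Each bag holds 5 vertices, so the decomposition has width 4, which upper-bounds the treewidth. For the lower bound: the 5 vertex sets {3,5}, {0,7}, {1,6}, {4}, {2} are disjoint, each induces a connected subgraph, and every pair is joined by at least one edge of G. Contracting each set to a single vertex therefore yields K_{5} as a minor, and since treewidth is minor-monotone, tw(G) ≥ tw(K_{5}) = 4. Combining the bounds, tw(G) = 4.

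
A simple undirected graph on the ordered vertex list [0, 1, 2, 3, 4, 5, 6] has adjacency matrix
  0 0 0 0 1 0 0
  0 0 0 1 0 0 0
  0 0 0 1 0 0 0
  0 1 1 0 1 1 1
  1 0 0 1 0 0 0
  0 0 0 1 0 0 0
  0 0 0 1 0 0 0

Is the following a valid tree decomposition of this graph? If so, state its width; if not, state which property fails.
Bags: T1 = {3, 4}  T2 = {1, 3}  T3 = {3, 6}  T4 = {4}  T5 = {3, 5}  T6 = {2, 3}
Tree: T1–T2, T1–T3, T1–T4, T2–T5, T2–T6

A tree decomposition must satisfy three properties: every vertex lies in some bag; for every edge, both endpoints lie together in some bag; and for every vertex, the bags containing it form a connected subtree. Here vertex 0 appears in no bag, so the decomposition is invalid.

No — vertex 0 appears in no bag.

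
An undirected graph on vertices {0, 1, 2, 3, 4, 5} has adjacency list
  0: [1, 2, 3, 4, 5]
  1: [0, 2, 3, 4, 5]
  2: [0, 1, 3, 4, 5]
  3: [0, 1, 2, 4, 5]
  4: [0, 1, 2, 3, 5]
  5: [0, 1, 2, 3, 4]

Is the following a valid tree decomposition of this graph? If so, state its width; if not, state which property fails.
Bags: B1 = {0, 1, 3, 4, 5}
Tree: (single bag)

No — vertex 2 appears in no bag.

A tree decomposition must satisfy three properties: every vertex lies in some bag; for every edge, both endpoints lie together in some bag; and for every vertex, the bags containing it form a connected subtree. Here vertex 2 appears in no bag, so the decomposition is invalid.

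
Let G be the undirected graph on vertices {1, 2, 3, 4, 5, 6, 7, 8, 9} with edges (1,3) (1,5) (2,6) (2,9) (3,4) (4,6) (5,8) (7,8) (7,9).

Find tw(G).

2

A width-2 tree decomposition is:
Bags: B1 = {5, 7, 8}  B2 = {5, 7, 9}  B3 = {2, 5, 9}  B4 = {2, 5, 6}  B5 = {4, 5, 6}  B6 = {3, 4, 5}  B7 = {1, 3, 5}
Tree: B1–B2, B2–B3, B3–B4, B4–B5, B5–B6, B6–B7
Each bag holds 3 vertices, so the decomposition has width 2, which upper-bounds the treewidth. Since 5–8–7–9–2–6–4–3–1–5 is a cycle in G, G is not acyclic. Forests are exactly the graphs of treewidth ≤ 1, so tw(G) ≥ 2. Therefore the treewidth is 2.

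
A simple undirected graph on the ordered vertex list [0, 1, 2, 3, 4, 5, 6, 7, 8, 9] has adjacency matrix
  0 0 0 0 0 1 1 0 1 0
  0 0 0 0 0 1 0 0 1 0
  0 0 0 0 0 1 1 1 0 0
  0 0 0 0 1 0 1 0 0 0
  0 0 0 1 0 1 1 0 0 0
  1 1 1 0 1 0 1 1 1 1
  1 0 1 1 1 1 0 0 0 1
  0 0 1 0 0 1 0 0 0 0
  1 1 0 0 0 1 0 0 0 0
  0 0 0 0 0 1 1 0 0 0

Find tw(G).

A width-2 tree decomposition is:
Bags: B1 = {2, 5, 6}  B2 = {4, 5, 6}  B3 = {0, 5, 6}  B4 = {5, 6, 9}  B5 = {3, 4, 6}  B6 = {2, 5, 7}  B7 = {0, 5, 8}  B8 = {1, 5, 8}
Tree: B1–B2, B1–B3, B2–B4, B2–B5, B1–B6, B3–B7, B7–B8
The largest bag has 3 vertices, giving width 2; this decomposition certifies tw(G) ≤ 2. Conversely, {3, 4, 6} is a clique of size 3, and the vertices of any clique must share a bag in every tree decomposition; so some bag has ≥ 3 vertices and tw(G) ≥ 2. The upper and lower bounds meet at 2, so that is the treewidth.

2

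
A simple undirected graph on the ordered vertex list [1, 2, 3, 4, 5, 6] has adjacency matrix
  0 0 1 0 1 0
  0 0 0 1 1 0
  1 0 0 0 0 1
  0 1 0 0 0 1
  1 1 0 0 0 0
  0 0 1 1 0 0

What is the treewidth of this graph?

2

A width-2 tree decomposition is:
Bags: B1 = {2, 4, 6}  B2 = {2, 5, 6}  B3 = {1, 5, 6}  B4 = {1, 3, 6}
Tree: B1–B2, B2–B3, B3–B4
Each bag holds 3 vertices, so the decomposition has width 2, which upper-bounds the treewidth. The edges 6–4–2–5–1–3–6 form a cycle, so G is not a tree and its treewidth is at least 2. Hence tw(G) = 2 exactly.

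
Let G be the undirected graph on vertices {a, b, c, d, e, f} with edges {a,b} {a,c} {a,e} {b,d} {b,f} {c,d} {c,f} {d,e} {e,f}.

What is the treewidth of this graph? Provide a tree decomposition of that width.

Every bag has size at most 4, so the width is 4 − 1 = 3 and tw(G) ≤ 3. For the lower bound: the 4 vertex sets {c,f}, {a,b}, {d}, {e} are disjoint, each induces a connected subgraph, and every pair is joined by at least one edge of G. Contracting each set to a single vertex therefore yields K_{4} as a minor, and since treewidth is minor-monotone, tw(G) ≥ tw(K_{4}) = 3. Combining the bounds, tw(G) = 3.

Treewidth 3.
Bags: B1 = {a, c, d, f}  B2 = {a, b, d, f}  B3 = {a, d, e, f}
Tree: B1–B2, B2–B3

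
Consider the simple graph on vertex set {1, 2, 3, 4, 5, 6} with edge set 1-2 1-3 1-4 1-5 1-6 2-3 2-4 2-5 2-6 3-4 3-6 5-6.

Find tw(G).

A width-3 tree decomposition is:
Bags: B1 = {1, 2, 3, 6}  B2 = {1, 2, 3, 4}  B3 = {1, 2, 5, 6}
Tree: B1–B2, B1–B3
The largest bag has 4 vertices, giving width 3; this decomposition certifies tw(G) ≤ 3. On the other hand G contains the 4-clique {1, 2, 3, 4}. A clique must lie in a single bag of any decomposition, so no decomposition can have width below 3. Combining the bounds, tw(G) = 3.

3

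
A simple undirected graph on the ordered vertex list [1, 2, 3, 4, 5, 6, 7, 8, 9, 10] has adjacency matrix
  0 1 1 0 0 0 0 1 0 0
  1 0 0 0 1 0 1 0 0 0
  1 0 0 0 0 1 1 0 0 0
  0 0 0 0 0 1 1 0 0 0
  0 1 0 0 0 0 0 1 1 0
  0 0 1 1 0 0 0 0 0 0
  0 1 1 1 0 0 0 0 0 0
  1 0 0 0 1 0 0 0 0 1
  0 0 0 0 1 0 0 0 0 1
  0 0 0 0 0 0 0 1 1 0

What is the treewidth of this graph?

A width-2 tree decomposition is:
Bags: B1 = {5, 9, 10}  B2 = {5, 8, 10}  B3 = {2, 5, 8}  B4 = {1, 2, 8}  B5 = {1, 2, 7}  B6 = {1, 3, 7}  B7 = {3, 4, 7}  B8 = {3, 4, 6}
Tree: B1–B2, B2–B3, B3–B4, B4–B5, B5–B6, B6–B7, B7–B8
The largest bag has 3 vertices, giving width 2; this decomposition certifies tw(G) ≤ 2. For the lower bound, G contains the cycle 9–10–8–5–9, so G is not a forest; only forests have treewidth ≤ 1, hence tw(G) ≥ 2. Hence tw(G) = 2 exactly.

2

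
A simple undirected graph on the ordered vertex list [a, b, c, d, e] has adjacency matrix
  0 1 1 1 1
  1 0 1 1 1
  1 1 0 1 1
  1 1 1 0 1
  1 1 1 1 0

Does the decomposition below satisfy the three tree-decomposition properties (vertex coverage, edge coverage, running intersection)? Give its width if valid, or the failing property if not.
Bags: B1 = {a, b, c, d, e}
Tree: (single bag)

Yes; width 4.

Every vertex of G appears in some bag (union = {a, b, c, d, e}); every edge is covered by a bag; and for each vertex v the set of bags containing v is connected in the bag tree. The decomposition is therefore valid. The largest bag has 5 vertices, so the width is 4.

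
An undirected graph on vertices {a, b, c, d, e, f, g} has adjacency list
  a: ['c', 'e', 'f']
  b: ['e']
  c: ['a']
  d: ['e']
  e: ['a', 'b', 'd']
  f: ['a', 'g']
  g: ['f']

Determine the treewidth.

1

A width-1 tree decomposition is:
Bags: B1 = {a, e}  B2 = {a, c}  B3 = {a, f}  B4 = {d, e}  B5 = {b, e}  B6 = {f, g}
Tree: B1–B2, B1–B3, B1–B4, B4–B5, B3–B6
Every bag has size at most 2, so the width is 2 − 1 = 1 and tw(G) ≤ 1. Since G has at least one edge (e.g. e–a), it is not an edgeless graph, so tw(G) ≥ 1. Hence tw(G) = 1 exactly.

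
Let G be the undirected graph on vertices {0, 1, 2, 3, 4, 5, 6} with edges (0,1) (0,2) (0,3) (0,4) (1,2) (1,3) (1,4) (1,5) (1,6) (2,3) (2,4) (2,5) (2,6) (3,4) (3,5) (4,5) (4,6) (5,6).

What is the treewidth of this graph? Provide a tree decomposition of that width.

Treewidth 4.
Bags: B1 = {1, 2, 4, 5, 6}  B2 = {1, 2, 3, 4, 5}  B3 = {0, 1, 2, 3, 4}
Tree: B1–B2, B2–B3

Every bag has size at most 5, so the width is 5 − 1 = 4 and tw(G) ≤ 4. For the lower bound, the 5 vertices {0, 1, 2, 3, 4} are pairwise adjacent, and any tree decomposition puts a clique entirely inside one bag — forcing width ≥ 4. Combining the bounds, tw(G) = 4.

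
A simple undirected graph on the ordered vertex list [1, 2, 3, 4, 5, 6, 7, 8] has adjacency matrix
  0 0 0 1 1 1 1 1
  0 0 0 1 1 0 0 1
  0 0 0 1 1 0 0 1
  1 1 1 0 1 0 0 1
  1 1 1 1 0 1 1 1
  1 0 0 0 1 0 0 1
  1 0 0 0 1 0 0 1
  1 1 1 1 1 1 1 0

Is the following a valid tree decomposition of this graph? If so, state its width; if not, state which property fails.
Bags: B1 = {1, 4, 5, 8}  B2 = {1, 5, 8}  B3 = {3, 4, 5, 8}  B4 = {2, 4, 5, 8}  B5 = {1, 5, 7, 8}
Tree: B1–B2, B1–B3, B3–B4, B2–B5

No — vertex 6 appears in no bag.

A tree decomposition must satisfy three properties: every vertex lies in some bag; for every edge, both endpoints lie together in some bag; and for every vertex, the bags containing it form a connected subtree. Here vertex 6 appears in no bag, so the decomposition is invalid.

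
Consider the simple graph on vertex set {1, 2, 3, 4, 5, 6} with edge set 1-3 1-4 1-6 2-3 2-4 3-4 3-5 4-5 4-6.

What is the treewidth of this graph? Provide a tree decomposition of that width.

Treewidth 2.
One such decomposition:
Bags: B1 = {1, 4, 6}  B2 = {1, 3, 4}  B3 = {3, 4, 5}  B4 = {2, 3, 4}
Tree: B1–B2, B2–B3, B2–B4

Every bag has size at most 3, so the width is 3 − 1 = 2 and tw(G) ≤ 2. Conversely, {1, 3, 4} is a clique of size 3, and the vertices of any clique must share a bag in every tree decomposition; so some bag has ≥ 3 vertices and tw(G) ≥ 2. Therefore the treewidth is 2.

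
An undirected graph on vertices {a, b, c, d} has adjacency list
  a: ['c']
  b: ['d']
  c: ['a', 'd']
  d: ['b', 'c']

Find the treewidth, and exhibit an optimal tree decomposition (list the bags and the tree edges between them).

Treewidth 1.
One optimal decomposition is:
Bags: B1 = {a, c}  B2 = {c, d}  B3 = {b, d}
Tree: B1–B2, B2–B3

The largest bag has 2 vertices, giving width 1; this decomposition certifies tw(G) ≤ 1. G has an edge, so its treewidth is at least 1. Hence tw(G) = 1 exactly.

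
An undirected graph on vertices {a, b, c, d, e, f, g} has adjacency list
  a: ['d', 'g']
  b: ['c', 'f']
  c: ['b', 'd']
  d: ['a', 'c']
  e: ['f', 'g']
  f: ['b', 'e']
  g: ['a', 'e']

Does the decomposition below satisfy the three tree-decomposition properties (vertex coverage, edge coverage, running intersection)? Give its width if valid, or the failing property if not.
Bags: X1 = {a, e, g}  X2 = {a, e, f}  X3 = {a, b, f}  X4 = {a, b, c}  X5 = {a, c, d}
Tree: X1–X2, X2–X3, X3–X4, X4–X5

Yes; width 2.

Every vertex of G appears in some bag (union = {a, b, c, d, e, f, g}); every edge is covered by a bag; and for each vertex v the set of bags containing v is connected in the bag tree. The decomposition is therefore valid. The largest bag has 3 vertices, so the width is 2.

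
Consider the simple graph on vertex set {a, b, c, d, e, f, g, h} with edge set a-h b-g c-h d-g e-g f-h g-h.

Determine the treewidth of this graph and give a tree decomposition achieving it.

Treewidth 1.
Bags: B1 = {g, h}  B2 = {d, g}  B3 = {b, g}  B4 = {f, h}  B5 = {c, h}  B6 = {a, h}  B7 = {e, g}
Tree: B1–B2, B1–B3, B1–B4, B4–B5, B5–B6, B1–B7

Every bag has size at most 2, so the width is 2 − 1 = 1 and tw(G) ≤ 1. Any graph with an edge has treewidth ≥ 1, and G has the edge g–h. Combining the bounds, tw(G) = 1.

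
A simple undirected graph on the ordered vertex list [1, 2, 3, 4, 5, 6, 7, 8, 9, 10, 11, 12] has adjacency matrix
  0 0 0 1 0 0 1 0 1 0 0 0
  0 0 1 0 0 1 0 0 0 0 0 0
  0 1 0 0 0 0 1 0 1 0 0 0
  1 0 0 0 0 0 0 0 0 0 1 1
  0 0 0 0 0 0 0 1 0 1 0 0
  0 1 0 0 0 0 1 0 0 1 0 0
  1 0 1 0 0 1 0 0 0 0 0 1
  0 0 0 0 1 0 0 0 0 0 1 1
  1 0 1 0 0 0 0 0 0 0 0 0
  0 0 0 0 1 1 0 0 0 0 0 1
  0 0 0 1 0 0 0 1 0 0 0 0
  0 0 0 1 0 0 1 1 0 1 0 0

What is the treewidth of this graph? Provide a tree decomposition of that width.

The largest bag has 4 vertices, giving width 3; this decomposition certifies tw(G) ≤ 3. For the lower bound: the 4 vertex sets {2,3,9}, {6}, {7}, {1,4,10,12} are disjoint, each induces a connected subgraph, and every pair is joined by at least one edge of G. Contracting each set to a single vertex therefore yields K_{4} as a minor, and since treewidth is minor-monotone, tw(G) ≥ tw(K_{4}) = 3. The upper and lower bounds meet at 3, so that is the treewidth.

Treewidth 3.
One optimal decomposition is:
Bags: B1 = {2, 3, 6, 9}  B2 = {3, 6, 7, 9}  B3 = {1, 6, 7, 9}  B4 = {1, 6, 7, 10}  B5 = {1, 7, 10, 12}  B6 = {1, 4, 10, 12}  B7 = {4, 5, 10, 12}  B8 = {4, 5, 8, 12}  B9 = {4, 5, 8, 11}
Tree: B1–B2, B2–B3, B3–B4, B4–B5, B5–B6, B6–B7, B7–B8, B8–B9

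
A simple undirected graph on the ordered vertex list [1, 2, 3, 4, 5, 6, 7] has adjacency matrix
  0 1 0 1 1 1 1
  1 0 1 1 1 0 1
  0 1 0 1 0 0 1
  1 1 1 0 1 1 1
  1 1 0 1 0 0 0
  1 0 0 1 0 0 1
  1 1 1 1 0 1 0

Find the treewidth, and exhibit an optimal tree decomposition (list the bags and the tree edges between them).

Every bag has size at most 4, so the width is 4 − 1 = 3 and tw(G) ≤ 3. On the other hand G contains the 4-clique {1, 2, 4, 5}. A clique must lie in a single bag of any decomposition, so no decomposition can have width below 3. Combining the bounds, tw(G) = 3.

Treewidth 3.
Bags: B1 = {1, 2, 4, 5}  B2 = {1, 2, 4, 7}  B3 = {1, 4, 6, 7}  B4 = {2, 3, 4, 7}
Tree: B1–B2, B2–B3, B2–B4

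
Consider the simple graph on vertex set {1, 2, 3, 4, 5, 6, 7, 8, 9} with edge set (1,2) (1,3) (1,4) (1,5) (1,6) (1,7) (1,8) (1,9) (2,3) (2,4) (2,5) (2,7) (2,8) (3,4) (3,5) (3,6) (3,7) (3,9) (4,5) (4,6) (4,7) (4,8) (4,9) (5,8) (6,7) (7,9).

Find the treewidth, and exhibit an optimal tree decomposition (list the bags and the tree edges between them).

Each bag holds 5 vertices, so the decomposition has width 4, which upper-bounds the treewidth. On the other hand G contains the 5-clique {1, 2, 4, 5, 8}. A clique must lie in a single bag of any decomposition, so no decomposition can have width below 4. Combining the bounds, tw(G) = 4.

Treewidth 4.
Bags: B1 = {1, 2, 3, 4, 5}  B2 = {1, 2, 3, 4, 7}  B3 = {1, 3, 4, 6, 7}  B4 = {1, 2, 4, 5, 8}  B5 = {1, 3, 4, 7, 9}
Tree: B1–B2, B2–B3, B1–B4, B2–B5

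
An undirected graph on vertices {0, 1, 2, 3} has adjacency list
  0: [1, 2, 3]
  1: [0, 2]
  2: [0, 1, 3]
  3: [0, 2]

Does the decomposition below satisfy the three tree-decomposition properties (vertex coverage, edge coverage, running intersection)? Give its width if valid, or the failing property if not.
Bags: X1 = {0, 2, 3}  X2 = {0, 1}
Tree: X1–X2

A tree decomposition must satisfy three properties: every vertex lies in some bag; for every edge, both endpoints lie together in some bag; and for every vertex, the bags containing it form a connected subtree. Here edge (2,1) lies in no bag, so the decomposition is invalid.

No — edge (2,1) lies in no bag.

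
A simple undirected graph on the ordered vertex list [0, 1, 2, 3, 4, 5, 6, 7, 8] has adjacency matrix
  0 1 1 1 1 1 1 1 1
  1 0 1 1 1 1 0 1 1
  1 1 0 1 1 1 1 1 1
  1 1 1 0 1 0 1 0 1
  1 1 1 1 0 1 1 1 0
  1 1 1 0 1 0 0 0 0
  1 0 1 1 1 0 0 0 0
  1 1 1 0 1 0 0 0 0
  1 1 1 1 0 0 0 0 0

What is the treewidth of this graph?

4

A width-4 tree decomposition is:
Bags: B1 = {0, 2, 3, 4, 6}  B2 = {0, 1, 2, 3, 4}  B3 = {0, 1, 2, 4, 7}  B4 = {0, 1, 2, 3, 8}  B5 = {0, 1, 2, 4, 5}
Tree: B1–B2, B2–B3, B2–B4, B3–B5
Each bag holds 5 vertices, so the decomposition has width 4, which upper-bounds the treewidth. On the other hand G contains the 5-clique {0, 1, 2, 3, 8}. A clique must lie in a single bag of any decomposition, so no decomposition can have width below 4. The upper and lower bounds meet at 4, so that is the treewidth.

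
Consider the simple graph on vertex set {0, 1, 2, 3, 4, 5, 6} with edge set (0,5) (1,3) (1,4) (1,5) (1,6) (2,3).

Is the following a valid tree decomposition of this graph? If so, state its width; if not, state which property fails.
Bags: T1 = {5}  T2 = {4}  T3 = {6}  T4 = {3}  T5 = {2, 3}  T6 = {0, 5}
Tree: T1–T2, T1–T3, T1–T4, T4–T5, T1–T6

A tree decomposition must satisfy three properties: every vertex lies in some bag; for every edge, both endpoints lie together in some bag; and for every vertex, the bags containing it form a connected subtree. Here vertex 1 appears in no bag, so the decomposition is invalid.

No — vertex 1 appears in no bag.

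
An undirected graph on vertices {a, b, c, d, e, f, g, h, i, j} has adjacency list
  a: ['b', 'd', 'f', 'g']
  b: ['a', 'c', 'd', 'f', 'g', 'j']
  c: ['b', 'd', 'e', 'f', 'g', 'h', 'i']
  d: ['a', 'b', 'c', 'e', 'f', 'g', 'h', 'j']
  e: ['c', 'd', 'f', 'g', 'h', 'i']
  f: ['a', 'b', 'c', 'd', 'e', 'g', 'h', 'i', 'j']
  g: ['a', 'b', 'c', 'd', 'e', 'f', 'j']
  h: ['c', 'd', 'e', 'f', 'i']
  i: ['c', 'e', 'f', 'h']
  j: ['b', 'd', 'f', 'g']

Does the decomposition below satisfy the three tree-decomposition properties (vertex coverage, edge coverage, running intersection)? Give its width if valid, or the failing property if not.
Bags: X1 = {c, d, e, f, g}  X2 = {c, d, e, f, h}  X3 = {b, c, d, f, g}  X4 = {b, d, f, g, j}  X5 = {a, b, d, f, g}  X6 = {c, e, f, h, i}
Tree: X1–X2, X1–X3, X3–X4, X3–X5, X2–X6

Yes; width 4.

Every vertex of G appears in some bag (union = {a, b, c, d, e, f, g, h, i, j}); every edge is covered by a bag; and for each vertex v the set of bags containing v is connected in the bag tree. The decomposition is therefore valid. The largest bag has 5 vertices, so the width is 4.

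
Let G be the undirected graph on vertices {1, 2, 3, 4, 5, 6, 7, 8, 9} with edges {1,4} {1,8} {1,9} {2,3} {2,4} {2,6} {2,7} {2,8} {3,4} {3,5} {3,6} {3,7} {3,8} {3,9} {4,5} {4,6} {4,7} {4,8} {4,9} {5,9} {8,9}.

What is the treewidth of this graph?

3

A width-3 tree decomposition is:
Bags: B1 = {3, 4, 8, 9}  B2 = {2, 3, 4, 8}  B3 = {3, 4, 5, 9}  B4 = {2, 3, 4, 6}  B5 = {2, 3, 4, 7}  B6 = {1, 4, 8, 9}
Tree: B1–B2, B1–B3, B2–B4, B4–B5, B1–B6
Every bag has size at most 4, so the width is 4 − 1 = 3 and tw(G) ≤ 3. On the other hand G contains the 4-clique {1, 4, 8, 9}. A clique must lie in a single bag of any decomposition, so no decomposition can have width below 3. Combining the bounds, tw(G) = 3.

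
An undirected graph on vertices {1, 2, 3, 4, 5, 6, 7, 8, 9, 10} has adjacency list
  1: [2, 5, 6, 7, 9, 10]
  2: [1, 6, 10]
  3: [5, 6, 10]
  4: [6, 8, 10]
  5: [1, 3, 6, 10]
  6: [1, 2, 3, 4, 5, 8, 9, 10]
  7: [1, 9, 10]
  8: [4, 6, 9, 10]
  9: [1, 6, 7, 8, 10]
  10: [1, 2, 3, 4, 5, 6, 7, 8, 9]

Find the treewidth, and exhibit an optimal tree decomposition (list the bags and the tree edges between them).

Each bag holds 4 vertices, so the decomposition has width 3, which upper-bounds the treewidth. For the lower bound, the 4 vertices {6, 8, 9, 10} are pairwise adjacent, and any tree decomposition puts a clique entirely inside one bag — forcing width ≥ 3. The upper and lower bounds meet at 3, so that is the treewidth.

Treewidth 3.
Bags: B1 = {1, 7, 9, 10}  B2 = {1, 6, 9, 10}  B3 = {1, 2, 6, 10}  B4 = {6, 8, 9, 10}  B5 = {1, 5, 6, 10}  B6 = {4, 6, 8, 10}  B7 = {3, 5, 6, 10}
Tree: B1–B2, B2–B3, B2–B4, B2–B5, B4–B6, B5–B7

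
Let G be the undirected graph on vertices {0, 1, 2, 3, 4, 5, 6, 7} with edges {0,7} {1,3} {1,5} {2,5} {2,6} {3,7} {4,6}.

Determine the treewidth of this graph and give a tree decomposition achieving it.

Treewidth 1.
One such decomposition:
Bags: B1 = {4, 6}  B2 = {2, 6}  B3 = {2, 5}  B4 = {1, 5}  B5 = {1, 3}  B6 = {3, 7}  B7 = {0, 7}
Tree: B1–B2, B2–B3, B3–B4, B4–B5, B5–B6, B6–B7

The largest bag has 2 vertices, giving width 1; this decomposition certifies tw(G) ≤ 1. Since G has at least one edge (e.g. 4–6), it is not an edgeless graph, so tw(G) ≥ 1. The upper and lower bounds meet at 1, so that is the treewidth.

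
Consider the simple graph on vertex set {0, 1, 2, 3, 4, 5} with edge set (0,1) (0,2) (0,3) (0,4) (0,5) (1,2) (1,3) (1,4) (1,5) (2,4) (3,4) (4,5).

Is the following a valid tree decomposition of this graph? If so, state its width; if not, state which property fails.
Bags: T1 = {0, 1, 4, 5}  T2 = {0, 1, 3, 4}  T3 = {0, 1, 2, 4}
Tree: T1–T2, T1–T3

Every vertex of G appears in some bag (union = {0, 1, 2, 3, 4, 5}); every edge is covered by a bag; and for each vertex v the set of bags containing v is connected in the bag tree. The decomposition is therefore valid. The largest bag has 4 vertices, so the width is 3.

Yes; width 3.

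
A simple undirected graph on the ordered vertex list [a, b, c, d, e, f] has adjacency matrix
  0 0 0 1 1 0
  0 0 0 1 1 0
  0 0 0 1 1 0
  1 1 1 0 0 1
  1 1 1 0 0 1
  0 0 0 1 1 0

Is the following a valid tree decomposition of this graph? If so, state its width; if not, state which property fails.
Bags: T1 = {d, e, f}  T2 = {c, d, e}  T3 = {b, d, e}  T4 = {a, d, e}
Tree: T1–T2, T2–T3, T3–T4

Yes; width 2.

Every vertex of G appears in some bag (union = {a, b, c, d, e, f}); every edge is covered by a bag; and for each vertex v the set of bags containing v is connected in the bag tree. The decomposition is therefore valid. The largest bag has 3 vertices, so the width is 2.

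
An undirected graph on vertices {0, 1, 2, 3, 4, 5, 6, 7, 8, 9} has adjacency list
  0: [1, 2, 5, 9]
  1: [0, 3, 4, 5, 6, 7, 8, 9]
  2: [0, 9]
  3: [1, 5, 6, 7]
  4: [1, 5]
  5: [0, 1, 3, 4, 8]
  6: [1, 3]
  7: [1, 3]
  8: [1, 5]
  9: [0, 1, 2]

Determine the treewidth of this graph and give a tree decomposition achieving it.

Treewidth 2.
One such decomposition:
Bags: B1 = {0, 1, 5}  B2 = {1, 3, 5}  B3 = {0, 1, 9}  B4 = {1, 4, 5}  B5 = {1, 3, 7}  B6 = {0, 2, 9}  B7 = {1, 5, 8}  B8 = {1, 3, 6}
Tree: B1–B2, B1–B3, B1–B4, B2–B5, B3–B6, B4–B7, B5–B8

Each bag holds 3 vertices, so the decomposition has width 2, which upper-bounds the treewidth. On the other hand G contains the 3-clique {0, 1, 9}. A clique must lie in a single bag of any decomposition, so no decomposition can have width below 2. The upper and lower bounds meet at 2, so that is the treewidth.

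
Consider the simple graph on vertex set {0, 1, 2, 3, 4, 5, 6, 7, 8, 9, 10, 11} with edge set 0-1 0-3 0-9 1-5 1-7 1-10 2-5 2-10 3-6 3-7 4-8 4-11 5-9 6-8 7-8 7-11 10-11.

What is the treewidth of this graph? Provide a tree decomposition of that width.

Each bag holds 4 vertices, so the decomposition has width 3, which upper-bounds the treewidth. For the lower bound: the 4 vertex sets {2,5,9}, {10}, {1}, {0,3,7,11} are disjoint, each induces a connected subgraph, and every pair is joined by at least one edge of G. Contracting each set to a single vertex therefore yields K_{4} as a minor, and since treewidth is minor-monotone, tw(G) ≥ tw(K_{4}) = 3. The upper and lower bounds meet at 3, so that is the treewidth.

Treewidth 3.
One such decomposition:
Bags: B1 = {2, 5, 9, 10}  B2 = {1, 5, 9, 10}  B3 = {0, 1, 9, 10}  B4 = {0, 1, 10, 11}  B5 = {0, 1, 7, 11}  B6 = {0, 3, 7, 11}  B7 = {3, 4, 7, 11}  B8 = {3, 4, 7, 8}  B9 = {3, 4, 6, 8}
Tree: B1–B2, B2–B3, B3–B4, B4–B5, B5–B6, B6–B7, B7–B8, B8–B9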